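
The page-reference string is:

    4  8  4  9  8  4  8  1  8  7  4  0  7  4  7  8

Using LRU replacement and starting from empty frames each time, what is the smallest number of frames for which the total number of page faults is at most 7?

f=1: 16 faults
f=2: 12 faults
f=3: 8 faults
f=4: 6 faults
f=5: 6 faults
f=6: 6 faults
Smallest f with faults ≤ 7 is 4.

4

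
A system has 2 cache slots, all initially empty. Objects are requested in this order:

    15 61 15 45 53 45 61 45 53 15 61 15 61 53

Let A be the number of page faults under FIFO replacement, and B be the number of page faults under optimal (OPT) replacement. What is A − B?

2

Under FIFO: F F . F F . F F F F F . . F → 10 faults.
Under OPT: F F . F F . F . F F . . . F → 8 faults.
A − B = 10 − 8 = 2.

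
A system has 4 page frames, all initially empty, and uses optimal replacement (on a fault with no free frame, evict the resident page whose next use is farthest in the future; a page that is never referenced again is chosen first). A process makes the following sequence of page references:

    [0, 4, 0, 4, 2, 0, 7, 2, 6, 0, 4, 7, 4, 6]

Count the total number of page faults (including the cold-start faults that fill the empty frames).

0 -> miss, frames [0]
4 -> miss, frames [0, 4]
0 -> hit
4 -> hit
2 -> miss, frames [0, 4, 2]
0 -> hit
7 -> miss, frames [0, 4, 2, 7]
2 -> hit
6 -> miss, evict 2, frames [0, 4, 7, 6]
0 -> hit
4 -> hit
7 -> hit
4 -> hit
6 -> hit
Page faults: 5.

5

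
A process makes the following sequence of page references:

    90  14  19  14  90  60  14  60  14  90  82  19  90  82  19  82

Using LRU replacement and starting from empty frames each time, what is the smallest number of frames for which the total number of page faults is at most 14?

f=1: 16 faults
f=2: 12 faults
f=3: 6 faults
f=4: 6 faults
f=5: 5 faults
Smallest f with faults ≤ 14 is 2.

2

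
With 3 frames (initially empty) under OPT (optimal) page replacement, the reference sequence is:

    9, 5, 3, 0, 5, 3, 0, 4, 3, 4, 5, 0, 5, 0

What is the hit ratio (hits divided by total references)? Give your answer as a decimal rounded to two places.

9: fault, frames (9)
5: fault, frames (9 5)
3: fault, frames (9 5 3)
0: fault, evict 9, frames (5 3 0)
5: hit
3: hit
0: hit
4: fault, evict 0, frames (5 3 4)
3: hit
4: hit
5: hit
0: fault, evict 4, frames (5 3 0)
5: hit
0: hit
Hits: 8 of 14 references → 8/14 = 0.5714.

0.57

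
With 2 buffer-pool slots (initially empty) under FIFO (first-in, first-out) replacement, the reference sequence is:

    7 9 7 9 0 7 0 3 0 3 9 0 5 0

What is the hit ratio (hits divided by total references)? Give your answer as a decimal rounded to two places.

7 -> fault, frames {7}
9 -> fault, frames {7,9}
7 -> hit
9 -> hit
0 -> fault, evict 7, frames {9,0}
7 -> fault, evict 9, frames {0,7}
0 -> hit
3 -> fault, evict 0, frames {7,3}
0 -> fault, evict 7, frames {3,0}
3 -> hit
9 -> fault, evict 3, frames {0,9}
0 -> hit
5 -> fault, evict 0, frames {9,5}
0 -> fault, evict 9, frames {5,0}
Hits: 5 of 14 references → 5/14 = 0.3571.

0.36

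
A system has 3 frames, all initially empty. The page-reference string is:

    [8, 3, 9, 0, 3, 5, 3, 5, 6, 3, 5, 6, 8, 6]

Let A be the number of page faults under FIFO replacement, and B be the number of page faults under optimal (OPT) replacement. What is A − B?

Under FIFO: F F F F . F F . F . . . F . → 8 faults.
Under OPT: F F F F . F . . F . . . F . → 7 faults.
A − B = 8 − 7 = 1.

1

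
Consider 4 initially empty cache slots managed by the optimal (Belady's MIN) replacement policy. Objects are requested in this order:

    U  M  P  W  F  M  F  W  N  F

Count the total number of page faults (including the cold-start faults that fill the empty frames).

U → fault, frames (U)
M → fault, frames (U M)
P → fault, frames (U M P)
W → fault, frames (U M P W)
F → fault, evict P, frames (U M W F)
M → hit
F → hit
W → hit
N → fault, evict W, frames (U M F N)
F → hit
Page faults: 6.

6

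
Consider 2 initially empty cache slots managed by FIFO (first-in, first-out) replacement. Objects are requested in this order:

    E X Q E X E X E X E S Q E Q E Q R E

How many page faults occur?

E -> miss, frames (E)
X -> miss, frames (E X)
Q -> miss, evict E, frames (X Q)
E -> miss, evict X, frames (Q E)
X -> miss, evict Q, frames (E X)
E -> hit
X -> hit
E -> hit
X -> hit
E -> hit
S -> miss, evict E, frames (X S)
Q -> miss, evict X, frames (S Q)
E -> miss, evict S, frames (Q E)
Q -> hit
E -> hit
Q -> hit
R -> miss, evict Q, frames (E R)
E -> hit
Page faults: 9.

9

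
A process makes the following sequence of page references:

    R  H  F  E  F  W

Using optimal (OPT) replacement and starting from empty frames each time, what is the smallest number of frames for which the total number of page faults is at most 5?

2

f=1: 6 faults
f=2: 5 faults
f=3: 5 faults
f=4: 5 faults
f=5: 5 faults
Smallest f with faults ≤ 5 is 2.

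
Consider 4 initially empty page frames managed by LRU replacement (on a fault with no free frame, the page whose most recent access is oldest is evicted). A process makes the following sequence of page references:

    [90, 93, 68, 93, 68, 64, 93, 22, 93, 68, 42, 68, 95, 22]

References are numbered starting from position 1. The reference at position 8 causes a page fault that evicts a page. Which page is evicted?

90

pos 1: 90: miss, frames (90)
pos 2: 93: miss, frames (90 93)
pos 3: 68: miss, frames (90 93 68)
pos 4: 93: hit
pos 5: 68: hit
pos 6: 64: miss, frames (90 93 68 64)
pos 7: 93: hit
pos 8: 22: miss, evict 90, frames (68 64 93 22)
At position 8, page 90 is evicted.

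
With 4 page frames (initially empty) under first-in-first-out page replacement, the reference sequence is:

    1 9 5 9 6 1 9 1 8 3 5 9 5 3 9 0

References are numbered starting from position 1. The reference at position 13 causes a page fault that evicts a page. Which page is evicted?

6

pos 1: 1 → fault, frames (1)
pos 2: 9 → fault, frames (1 9)
pos 3: 5 → fault, frames (1 9 5)
pos 4: 9 → hit
pos 5: 6 → fault, frames (1 9 5 6)
pos 6: 1 → hit
pos 7: 9 → hit
pos 8: 1 → hit
pos 9: 8 → fault, evict 1, frames (9 5 6 8)
pos 10: 3 → fault, evict 9, frames (5 6 8 3)
pos 11: 5 → hit
pos 12: 9 → fault, evict 5, frames (6 8 3 9)
pos 13: 5 → fault, evict 6, frames (8 3 9 5)
At position 13, page 6 is evicted.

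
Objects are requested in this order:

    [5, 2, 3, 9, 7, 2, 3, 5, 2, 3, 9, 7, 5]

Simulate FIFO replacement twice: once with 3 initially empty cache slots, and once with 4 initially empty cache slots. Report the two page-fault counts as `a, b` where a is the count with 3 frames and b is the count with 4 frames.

3 frames: F F F F F F F F . . F F . → 10 faults.
4 frames: F F F F F . . F F F F F F → 11 faults.
11 > 10: adding a frame increased faults — Belady's anomaly.

10, 11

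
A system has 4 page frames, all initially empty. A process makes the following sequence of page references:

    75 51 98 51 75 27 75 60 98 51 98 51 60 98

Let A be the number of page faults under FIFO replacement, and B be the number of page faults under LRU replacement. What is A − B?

-2

Under FIFO: F F F . . F . F . . . . . . → 5 faults.
Under LRU: F F F . . F . F F F . . . . → 7 faults.
A − B = 5 − 7 = -2.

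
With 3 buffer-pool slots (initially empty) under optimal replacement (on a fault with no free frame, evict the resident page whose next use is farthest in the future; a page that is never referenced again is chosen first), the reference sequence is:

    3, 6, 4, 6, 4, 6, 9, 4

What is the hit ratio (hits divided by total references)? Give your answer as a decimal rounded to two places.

3 -> miss, frames {3}
6 -> miss, frames {3,6}
4 -> miss, frames {3,6,4}
6 -> hit
4 -> hit
6 -> hit
9 -> miss, evict 6, frames {3,4,9}
4 -> hit
Hits: 4 of 8 references → 4/8 = 0.5000.

0.50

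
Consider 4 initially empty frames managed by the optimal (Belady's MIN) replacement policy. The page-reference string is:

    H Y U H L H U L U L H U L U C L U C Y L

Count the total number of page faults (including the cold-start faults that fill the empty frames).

5

H: fault, frames {H}
Y: fault, frames {H,Y}
U: fault, frames {H,Y,U}
H: hit
L: fault, frames {H,Y,U,L}
H: hit
U: hit
L: hit
U: hit
L: hit
H: hit
U: hit
L: hit
U: hit
C: fault, evict H, frames {Y,U,L,C}
L: hit
U: hit
C: hit
Y: hit
L: hit
Page faults: 5.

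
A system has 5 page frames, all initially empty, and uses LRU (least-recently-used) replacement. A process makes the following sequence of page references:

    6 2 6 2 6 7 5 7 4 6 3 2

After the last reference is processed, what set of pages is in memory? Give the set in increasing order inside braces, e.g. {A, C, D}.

6 -> fault, frames (6)
2 -> fault, frames (6 2)
6 -> hit
2 -> hit
6 -> hit
7 -> fault, frames (2 6 7)
5 -> fault, frames (2 6 7 5)
7 -> hit
4 -> fault, frames (2 6 5 7 4)
6 -> hit
3 -> fault, evict 2, frames (5 7 4 6 3)
2 -> fault, evict 5, frames (7 4 6 3 2)

{2, 3, 4, 6, 7}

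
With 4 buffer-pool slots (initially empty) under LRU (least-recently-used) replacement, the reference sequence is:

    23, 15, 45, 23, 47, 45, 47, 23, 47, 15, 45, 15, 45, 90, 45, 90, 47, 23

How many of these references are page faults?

6

23 → miss, frames (23)
15 → miss, frames (23 15)
45 → miss, frames (23 15 45)
23 → hit
47 → miss, frames (15 45 23 47)
45 → hit
47 → hit
23 → hit
47 → hit
15 → hit
45 → hit
15 → hit
45 → hit
90 → miss, evict 23, frames (47 15 45 90)
45 → hit
90 → hit
47 → hit
23 → miss, evict 15, frames (45 90 47 23)
Page faults: 6.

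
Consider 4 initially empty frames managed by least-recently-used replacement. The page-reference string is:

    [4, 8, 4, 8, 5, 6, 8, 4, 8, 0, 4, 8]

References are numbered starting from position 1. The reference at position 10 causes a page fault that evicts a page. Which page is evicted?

pos 1: 4 -> fault, frames (4)
pos 2: 8 -> fault, frames (4 8)
pos 3: 4 -> hit
pos 4: 8 -> hit
pos 5: 5 -> fault, frames (4 8 5)
pos 6: 6 -> fault, frames (4 8 5 6)
pos 7: 8 -> hit
pos 8: 4 -> hit
pos 9: 8 -> hit
pos 10: 0 -> fault, evict 5, frames (6 4 8 0)
At position 10, page 5 is evicted.

5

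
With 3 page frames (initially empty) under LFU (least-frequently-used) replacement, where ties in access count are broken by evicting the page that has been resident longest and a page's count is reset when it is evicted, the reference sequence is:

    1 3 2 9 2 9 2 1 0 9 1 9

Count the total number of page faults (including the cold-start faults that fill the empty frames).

7

1: fault, frames [1]
3: fault, frames [1, 3]
2: fault, frames [1, 3, 2]
9: fault, evict 1, frames [3, 2, 9]
2: hit
9: hit
2: hit
1: fault, evict 3, frames [2, 9, 1]
0: fault, evict 1, frames [2, 9, 0]
9: hit
1: fault, evict 0, frames [2, 9, 1]
9: hit
Page faults: 7.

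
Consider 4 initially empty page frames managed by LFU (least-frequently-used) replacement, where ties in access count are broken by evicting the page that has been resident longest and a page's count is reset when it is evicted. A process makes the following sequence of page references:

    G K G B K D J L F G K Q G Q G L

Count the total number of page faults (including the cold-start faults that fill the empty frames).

G → fault, frames (G)
K → fault, frames (G K)
G → hit
B → fault, frames (G K B)
K → hit
D → fault, frames (G K B D)
J → fault, evict B, frames (G K D J)
L → fault, evict D, frames (G K J L)
F → fault, evict J, frames (G K L F)
G → hit
K → hit
Q → fault, evict L, frames (G K F Q)
G → hit
Q → hit
G → hit
L → fault, evict F, frames (G K Q L)
Page faults: 9.

9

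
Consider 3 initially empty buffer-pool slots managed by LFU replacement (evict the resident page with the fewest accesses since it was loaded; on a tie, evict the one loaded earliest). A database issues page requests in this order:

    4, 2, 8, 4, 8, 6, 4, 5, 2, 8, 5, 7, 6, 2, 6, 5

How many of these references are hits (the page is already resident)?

4 -> miss, frames {4}
2 -> miss, frames {4,2}
8 -> miss, frames {4,2,8}
4 -> hit
8 -> hit
6 -> miss, evict 2, frames {4,8,6}
4 -> hit
5 -> miss, evict 6, frames {4,8,5}
2 -> miss, evict 5, frames {4,8,2}
8 -> hit
5 -> miss, evict 2, frames {4,8,5}
7 -> miss, evict 5, frames {4,8,7}
6 -> miss, evict 7, frames {4,8,6}
2 -> miss, evict 6, frames {4,8,2}
6 -> miss, evict 2, frames {4,8,6}
5 -> miss, evict 6, frames {4,8,5}
Hits: 4.

4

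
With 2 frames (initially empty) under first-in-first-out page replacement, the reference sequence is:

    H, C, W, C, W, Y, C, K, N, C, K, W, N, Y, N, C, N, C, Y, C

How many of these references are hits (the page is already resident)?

4

H → miss, frames [H]
C → miss, frames [H, C]
W → miss, evict H, frames [C, W]
C → hit
W → hit
Y → miss, evict C, frames [W, Y]
C → miss, evict W, frames [Y, C]
K → miss, evict Y, frames [C, K]
N → miss, evict C, frames [K, N]
C → miss, evict K, frames [N, C]
K → miss, evict N, frames [C, K]
W → miss, evict C, frames [K, W]
N → miss, evict K, frames [W, N]
Y → miss, evict W, frames [N, Y]
N → hit
C → miss, evict N, frames [Y, C]
N → miss, evict Y, frames [C, N]
C → hit
Y → miss, evict C, frames [N, Y]
C → miss, evict N, frames [Y, C]
Hits: 4.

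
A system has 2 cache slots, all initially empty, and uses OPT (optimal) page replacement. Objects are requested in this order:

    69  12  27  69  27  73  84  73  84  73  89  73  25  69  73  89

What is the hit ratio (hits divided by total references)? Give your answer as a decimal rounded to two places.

69 → miss, frames (69)
12 → miss, frames (69 12)
27 → miss, evict 12, frames (69 27)
69 → hit
27 → hit
73 → miss, evict 27, frames (69 73)
84 → miss, evict 69, frames (73 84)
73 → hit
84 → hit
73 → hit
89 → miss, evict 84, frames (73 89)
73 → hit
25 → miss, evict 89, frames (73 25)
69 → miss, evict 25, frames (73 69)
73 → hit
89 → miss, evict 69, frames (73 89)
Hits: 7 of 16 references → 7/16 = 0.4375.

0.44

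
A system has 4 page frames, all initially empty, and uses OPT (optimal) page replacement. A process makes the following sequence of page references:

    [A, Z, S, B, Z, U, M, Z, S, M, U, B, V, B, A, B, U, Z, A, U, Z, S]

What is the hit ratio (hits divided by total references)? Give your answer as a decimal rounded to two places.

A: fault, frames (A)
Z: fault, frames (A Z)
S: fault, frames (A Z S)
B: fault, frames (A Z S B)
Z: hit
U: fault, evict A, frames (Z S B U)
M: fault, evict B, frames (Z S U M)
Z: hit
S: hit
M: hit
U: hit
B: fault, evict M, frames (Z S U B)
V: fault, evict S, frames (Z U B V)
B: hit
A: fault, evict V, frames (Z U B A)
B: hit
U: hit
Z: hit
A: hit
U: hit
Z: hit
S: fault, evict A, frames (Z U B S)
Hits: 12 of 22 references → 12/22 = 0.5455.

0.55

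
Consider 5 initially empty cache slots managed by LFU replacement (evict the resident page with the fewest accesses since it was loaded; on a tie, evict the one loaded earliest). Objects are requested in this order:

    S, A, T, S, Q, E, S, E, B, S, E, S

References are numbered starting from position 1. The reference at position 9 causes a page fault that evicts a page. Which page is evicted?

A

pos 1: S: fault, frames [S]
pos 2: A: fault, frames [S, A]
pos 3: T: fault, frames [S, A, T]
pos 4: S: hit
pos 5: Q: fault, frames [S, A, T, Q]
pos 6: E: fault, frames [S, A, T, Q, E]
pos 7: S: hit
pos 8: E: hit
pos 9: B: fault, evict A, frames [S, T, Q, E, B]
At position 9, page A is evicted.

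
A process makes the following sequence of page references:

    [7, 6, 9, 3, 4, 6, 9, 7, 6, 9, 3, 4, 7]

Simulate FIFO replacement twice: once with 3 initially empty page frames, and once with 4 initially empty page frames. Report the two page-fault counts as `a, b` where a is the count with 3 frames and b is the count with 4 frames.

10, 11

3 frames: F F F F F F F F . . F F . → 10 faults.
4 frames: F F F F F . . F F F F F F → 11 faults.
11 > 10: adding a frame increased faults — Belady's anomaly.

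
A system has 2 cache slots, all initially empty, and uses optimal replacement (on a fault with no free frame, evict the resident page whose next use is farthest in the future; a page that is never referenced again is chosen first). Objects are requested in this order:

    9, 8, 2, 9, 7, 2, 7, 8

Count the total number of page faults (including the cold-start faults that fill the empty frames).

5

9 -> fault, frames [9]
8 -> fault, frames [9, 8]
2 -> fault, evict 8, frames [9, 2]
9 -> hit
7 -> fault, evict 9, frames [2, 7]
2 -> hit
7 -> hit
8 -> fault, evict 7, frames [2, 8]
Page faults: 5.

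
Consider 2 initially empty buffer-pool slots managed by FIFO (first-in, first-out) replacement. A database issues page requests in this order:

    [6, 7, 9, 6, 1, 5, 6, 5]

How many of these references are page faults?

7

6 -> fault, frames (6)
7 -> fault, frames (6 7)
9 -> fault, evict 6, frames (7 9)
6 -> fault, evict 7, frames (9 6)
1 -> fault, evict 9, frames (6 1)
5 -> fault, evict 6, frames (1 5)
6 -> fault, evict 1, frames (5 6)
5 -> hit
Page faults: 7.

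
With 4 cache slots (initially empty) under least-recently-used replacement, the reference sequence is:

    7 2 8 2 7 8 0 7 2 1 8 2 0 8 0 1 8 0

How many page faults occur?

7 → fault, frames [7]
2 → fault, frames [7, 2]
8 → fault, frames [7, 2, 8]
2 → hit
7 → hit
8 → hit
0 → fault, frames [2, 7, 8, 0]
7 → hit
2 → hit
1 → fault, evict 8, frames [0, 7, 2, 1]
8 → fault, evict 0, frames [7, 2, 1, 8]
2 → hit
0 → fault, evict 7, frames [1, 8, 2, 0]
8 → hit
0 → hit
1 → hit
8 → hit
0 → hit
Page faults: 7.

7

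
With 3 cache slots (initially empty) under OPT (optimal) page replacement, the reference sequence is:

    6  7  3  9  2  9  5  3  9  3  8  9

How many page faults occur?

6: miss, frames [6]
7: miss, frames [6, 7]
3: miss, frames [6, 7, 3]
9: miss, evict 7, frames [6, 3, 9]
2: miss, evict 6, frames [3, 9, 2]
9: hit
5: miss, evict 2, frames [3, 9, 5]
3: hit
9: hit
3: hit
8: miss, evict 5, frames [3, 9, 8]
9: hit
Page faults: 7.

7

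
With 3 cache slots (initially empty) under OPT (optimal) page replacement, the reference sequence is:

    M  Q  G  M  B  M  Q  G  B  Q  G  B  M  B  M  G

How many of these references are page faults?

M: fault, frames {M}
Q: fault, frames {M,Q}
G: fault, frames {M,Q,G}
M: hit
B: fault, evict G, frames {M,Q,B}
M: hit
Q: hit
G: fault, evict M, frames {Q,B,G}
B: hit
Q: hit
G: hit
B: hit
M: fault, evict Q, frames {B,G,M}
B: hit
M: hit
G: hit
Page faults: 6.

6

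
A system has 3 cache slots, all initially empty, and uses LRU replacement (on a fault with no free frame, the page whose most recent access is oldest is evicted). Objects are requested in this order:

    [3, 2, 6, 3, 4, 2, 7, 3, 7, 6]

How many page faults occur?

8

3 -> miss, frames (3)
2 -> miss, frames (3 2)
6 -> miss, frames (3 2 6)
3 -> hit
4 -> miss, evict 2, frames (6 3 4)
2 -> miss, evict 6, frames (3 4 2)
7 -> miss, evict 3, frames (4 2 7)
3 -> miss, evict 4, frames (2 7 3)
7 -> hit
6 -> miss, evict 2, frames (3 7 6)
Page faults: 8.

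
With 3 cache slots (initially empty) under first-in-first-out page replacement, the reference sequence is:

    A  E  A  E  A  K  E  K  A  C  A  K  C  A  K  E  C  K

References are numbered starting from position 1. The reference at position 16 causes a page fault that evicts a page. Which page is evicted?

K

pos 1: A → miss, frames (A)
pos 2: E → miss, frames (A E)
pos 3: A → hit
pos 4: E → hit
pos 5: A → hit
pos 6: K → miss, frames (A E K)
pos 7: E → hit
pos 8: K → hit
pos 9: A → hit
pos 10: C → miss, evict A, frames (E K C)
pos 11: A → miss, evict E, frames (K C A)
pos 12: K → hit
pos 13: C → hit
pos 14: A → hit
pos 15: K → hit
pos 16: E → miss, evict K, frames (C A E)
At position 16, page K is evicted.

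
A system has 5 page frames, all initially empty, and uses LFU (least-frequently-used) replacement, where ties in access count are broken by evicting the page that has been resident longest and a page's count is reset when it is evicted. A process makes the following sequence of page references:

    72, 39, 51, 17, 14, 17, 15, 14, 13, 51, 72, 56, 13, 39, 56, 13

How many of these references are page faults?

13

72 → fault, frames (72)
39 → fault, frames (72 39)
51 → fault, frames (72 39 51)
17 → fault, frames (72 39 51 17)
14 → fault, frames (72 39 51 17 14)
17 → hit
15 → fault, evict 72, frames (39 51 17 14 15)
14 → hit
13 → fault, evict 39, frames (51 17 14 15 13)
51 → hit
72 → fault, evict 15, frames (51 17 14 13 72)
56 → fault, evict 13, frames (51 17 14 72 56)
13 → fault, evict 72, frames (51 17 14 56 13)
39 → fault, evict 56, frames (51 17 14 13 39)
56 → fault, evict 13, frames (51 17 14 39 56)
13 → fault, evict 39, frames (51 17 14 56 13)
Page faults: 13.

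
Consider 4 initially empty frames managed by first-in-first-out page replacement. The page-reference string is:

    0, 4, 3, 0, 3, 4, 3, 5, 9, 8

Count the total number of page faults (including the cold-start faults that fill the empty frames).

6

0 → miss, frames [0]
4 → miss, frames [0, 4]
3 → miss, frames [0, 4, 3]
0 → hit
3 → hit
4 → hit
3 → hit
5 → miss, frames [0, 4, 3, 5]
9 → miss, evict 0, frames [4, 3, 5, 9]
8 → miss, evict 4, frames [3, 5, 9, 8]
Page faults: 6.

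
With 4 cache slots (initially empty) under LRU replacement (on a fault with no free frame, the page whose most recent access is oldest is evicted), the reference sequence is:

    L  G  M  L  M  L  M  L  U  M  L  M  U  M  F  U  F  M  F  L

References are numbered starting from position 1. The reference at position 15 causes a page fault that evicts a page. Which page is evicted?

pos 1: L: fault, frames [L]
pos 2: G: fault, frames [L, G]
pos 3: M: fault, frames [L, G, M]
pos 4: L: hit
pos 5: M: hit
pos 6: L: hit
pos 7: M: hit
pos 8: L: hit
pos 9: U: fault, frames [G, M, L, U]
pos 10: M: hit
pos 11: L: hit
pos 12: M: hit
pos 13: U: hit
pos 14: M: hit
pos 15: F: fault, evict G, frames [L, U, M, F]
At position 15, page G is evicted.

G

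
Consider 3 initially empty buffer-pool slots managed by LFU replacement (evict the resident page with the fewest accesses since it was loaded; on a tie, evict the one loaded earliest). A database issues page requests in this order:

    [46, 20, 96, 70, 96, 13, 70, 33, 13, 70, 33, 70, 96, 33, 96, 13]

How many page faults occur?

46 -> fault, frames (46)
20 -> fault, frames (46 20)
96 -> fault, frames (46 20 96)
70 -> fault, evict 46, frames (20 96 70)
96 -> hit
13 -> fault, evict 20, frames (96 70 13)
70 -> hit
33 -> fault, evict 13, frames (96 70 33)
13 -> fault, evict 33, frames (96 70 13)
70 -> hit
33 -> fault, evict 13, frames (96 70 33)
70 -> hit
96 -> hit
33 -> hit
96 -> hit
13 -> fault, evict 33, frames (96 70 13)
Page faults: 9.

9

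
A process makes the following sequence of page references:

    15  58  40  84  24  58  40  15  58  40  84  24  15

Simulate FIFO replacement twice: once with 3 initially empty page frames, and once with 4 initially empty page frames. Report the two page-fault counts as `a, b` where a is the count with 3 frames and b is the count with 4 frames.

10, 11

3 frames: F F F F F F F F . . F F . → 10 faults.
4 frames: F F F F F . . F F F F F F → 11 faults.
11 > 10: adding a frame increased faults — Belady's anomaly.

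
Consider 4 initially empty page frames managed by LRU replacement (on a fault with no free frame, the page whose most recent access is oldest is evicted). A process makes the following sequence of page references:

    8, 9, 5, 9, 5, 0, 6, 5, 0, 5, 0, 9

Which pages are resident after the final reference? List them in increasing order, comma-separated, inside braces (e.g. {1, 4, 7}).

{0, 5, 6, 9}

8: fault, frames [8]
9: fault, frames [8, 9]
5: fault, frames [8, 9, 5]
9: hit
5: hit
0: fault, frames [8, 9, 5, 0]
6: fault, evict 8, frames [9, 5, 0, 6]
5: hit
0: hit
5: hit
0: hit
9: hit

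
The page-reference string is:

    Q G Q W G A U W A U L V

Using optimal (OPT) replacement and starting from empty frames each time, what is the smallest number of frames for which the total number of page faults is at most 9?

f=1: 12 faults
f=2: 8 faults
f=3: 7 faults
f=4: 7 faults
f=5: 7 faults
f=6: 7 faults
f=7: 7 faults
Smallest f with faults ≤ 9 is 2.

2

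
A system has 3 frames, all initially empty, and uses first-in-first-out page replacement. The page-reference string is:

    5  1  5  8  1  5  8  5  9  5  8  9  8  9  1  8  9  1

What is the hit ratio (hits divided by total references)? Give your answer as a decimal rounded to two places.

0.56

5 → fault, frames [5]
1 → fault, frames [5, 1]
5 → hit
8 → fault, frames [5, 1, 8]
1 → hit
5 → hit
8 → hit
5 → hit
9 → fault, evict 5, frames [1, 8, 9]
5 → fault, evict 1, frames [8, 9, 5]
8 → hit
9 → hit
8 → hit
9 → hit
1 → fault, evict 8, frames [9, 5, 1]
8 → fault, evict 9, frames [5, 1, 8]
9 → fault, evict 5, frames [1, 8, 9]
1 → hit
Hits: 10 of 18 references → 10/18 = 0.5556.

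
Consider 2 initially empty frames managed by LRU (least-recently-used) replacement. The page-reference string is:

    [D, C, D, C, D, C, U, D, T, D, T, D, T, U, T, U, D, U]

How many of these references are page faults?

7

D: fault, frames [D]
C: fault, frames [D, C]
D: hit
C: hit
D: hit
C: hit
U: fault, evict D, frames [C, U]
D: fault, evict C, frames [U, D]
T: fault, evict U, frames [D, T]
D: hit
T: hit
D: hit
T: hit
U: fault, evict D, frames [T, U]
T: hit
U: hit
D: fault, evict T, frames [U, D]
U: hit
Page faults: 7.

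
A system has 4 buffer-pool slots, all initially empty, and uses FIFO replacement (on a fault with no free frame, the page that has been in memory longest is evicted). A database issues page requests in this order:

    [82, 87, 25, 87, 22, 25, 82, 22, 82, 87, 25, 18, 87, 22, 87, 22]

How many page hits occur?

82: fault, frames (82)
87: fault, frames (82 87)
25: fault, frames (82 87 25)
87: hit
22: fault, frames (82 87 25 22)
25: hit
82: hit
22: hit
82: hit
87: hit
25: hit
18: fault, evict 82, frames (87 25 22 18)
87: hit
22: hit
87: hit
22: hit
Hits: 11.

11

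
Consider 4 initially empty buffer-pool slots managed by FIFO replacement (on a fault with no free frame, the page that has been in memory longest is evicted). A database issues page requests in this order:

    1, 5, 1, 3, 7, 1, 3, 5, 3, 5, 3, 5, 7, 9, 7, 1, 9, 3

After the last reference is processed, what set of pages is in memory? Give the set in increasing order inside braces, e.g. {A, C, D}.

{1, 3, 7, 9}

1 → fault, frames [1]
5 → fault, frames [1, 5]
1 → hit
3 → fault, frames [1, 5, 3]
7 → fault, frames [1, 5, 3, 7]
1 → hit
3 → hit
5 → hit
3 → hit
5 → hit
3 → hit
5 → hit
7 → hit
9 → fault, evict 1, frames [5, 3, 7, 9]
7 → hit
1 → fault, evict 5, frames [3, 7, 9, 1]
9 → hit
3 → hit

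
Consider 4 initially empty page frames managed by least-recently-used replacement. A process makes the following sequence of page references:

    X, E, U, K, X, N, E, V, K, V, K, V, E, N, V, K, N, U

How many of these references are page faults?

X: fault, frames (X)
E: fault, frames (X E)
U: fault, frames (X E U)
K: fault, frames (X E U K)
X: hit
N: fault, evict E, frames (U K X N)
E: fault, evict U, frames (K X N E)
V: fault, evict K, frames (X N E V)
K: fault, evict X, frames (N E V K)
V: hit
K: hit
V: hit
E: hit
N: hit
V: hit
K: hit
N: hit
U: fault, evict E, frames (V K N U)
Page faults: 9.

9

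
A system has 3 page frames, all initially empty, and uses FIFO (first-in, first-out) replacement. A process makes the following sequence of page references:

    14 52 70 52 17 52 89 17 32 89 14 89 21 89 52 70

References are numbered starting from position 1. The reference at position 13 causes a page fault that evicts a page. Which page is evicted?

89

pos 1: 14 → fault, frames {14}
pos 2: 52 → fault, frames {14,52}
pos 3: 70 → fault, frames {14,52,70}
pos 4: 52 → hit
pos 5: 17 → fault, evict 14, frames {52,70,17}
pos 6: 52 → hit
pos 7: 89 → fault, evict 52, frames {70,17,89}
pos 8: 17 → hit
pos 9: 32 → fault, evict 70, frames {17,89,32}
pos 10: 89 → hit
pos 11: 14 → fault, evict 17, frames {89,32,14}
pos 12: 89 → hit
pos 13: 21 → fault, evict 89, frames {32,14,21}
At position 13, page 89 is evicted.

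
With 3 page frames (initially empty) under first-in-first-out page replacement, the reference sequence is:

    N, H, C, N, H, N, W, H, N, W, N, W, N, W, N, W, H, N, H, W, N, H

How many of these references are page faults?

6

N → fault, frames (N)
H → fault, frames (N H)
C → fault, frames (N H C)
N → hit
H → hit
N → hit
W → fault, evict N, frames (H C W)
H → hit
N → fault, evict H, frames (C W N)
W → hit
N → hit
W → hit
N → hit
W → hit
N → hit
W → hit
H → fault, evict C, frames (W N H)
N → hit
H → hit
W → hit
N → hit
H → hit
Page faults: 6.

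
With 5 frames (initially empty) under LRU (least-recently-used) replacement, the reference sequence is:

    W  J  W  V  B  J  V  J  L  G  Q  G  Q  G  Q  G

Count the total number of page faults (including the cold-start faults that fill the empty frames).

W -> miss, frames (W)
J -> miss, frames (W J)
W -> hit
V -> miss, frames (J W V)
B -> miss, frames (J W V B)
J -> hit
V -> hit
J -> hit
L -> miss, frames (W B V J L)
G -> miss, evict W, frames (B V J L G)
Q -> miss, evict B, frames (V J L G Q)
G -> hit
Q -> hit
G -> hit
Q -> hit
G -> hit
Page faults: 7.

7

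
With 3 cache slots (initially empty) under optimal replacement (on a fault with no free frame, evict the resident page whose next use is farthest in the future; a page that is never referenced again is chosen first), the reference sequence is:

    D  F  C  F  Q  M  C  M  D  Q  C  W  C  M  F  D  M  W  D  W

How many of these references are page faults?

D: miss, frames {D}
F: miss, frames {D,F}
C: miss, frames {D,F,C}
F: hit
Q: miss, evict F, frames {D,C,Q}
M: miss, evict Q, frames {D,C,M}
C: hit
M: hit
D: hit
Q: miss, evict D, frames {C,M,Q}
C: hit
W: miss, evict Q, frames {C,M,W}
C: hit
M: hit
F: miss, evict C, frames {M,W,F}
D: miss, evict F, frames {M,W,D}
M: hit
W: hit
D: hit
W: hit
Page faults: 9.

9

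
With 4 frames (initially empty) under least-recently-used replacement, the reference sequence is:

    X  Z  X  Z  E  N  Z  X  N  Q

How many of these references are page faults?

5

X: fault, frames (X)
Z: fault, frames (X Z)
X: hit
Z: hit
E: fault, frames (X Z E)
N: fault, frames (X Z E N)
Z: hit
X: hit
N: hit
Q: fault, evict E, frames (Z X N Q)
Page faults: 5.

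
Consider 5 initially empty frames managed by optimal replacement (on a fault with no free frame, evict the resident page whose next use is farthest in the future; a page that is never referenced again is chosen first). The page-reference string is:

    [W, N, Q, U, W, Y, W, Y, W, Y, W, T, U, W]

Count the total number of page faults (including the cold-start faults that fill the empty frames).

W -> miss, frames (W)
N -> miss, frames (W N)
Q -> miss, frames (W N Q)
U -> miss, frames (W N Q U)
W -> hit
Y -> miss, frames (W N Q U Y)
W -> hit
Y -> hit
W -> hit
Y -> hit
W -> hit
T -> miss, evict Y, frames (W N Q U T)
U -> hit
W -> hit
Page faults: 6.

6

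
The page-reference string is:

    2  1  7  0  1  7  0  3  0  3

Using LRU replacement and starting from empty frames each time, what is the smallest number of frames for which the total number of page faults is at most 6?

f=1: 10 faults
f=2: 8 faults
f=3: 5 faults
f=4: 5 faults
f=5: 5 faults
Smallest f with faults ≤ 6 is 3.

3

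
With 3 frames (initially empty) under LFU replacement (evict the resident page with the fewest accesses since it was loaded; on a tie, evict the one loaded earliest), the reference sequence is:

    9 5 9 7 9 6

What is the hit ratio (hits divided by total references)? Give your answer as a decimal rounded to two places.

0.33

9 -> miss, frames [9]
5 -> miss, frames [9, 5]
9 -> hit
7 -> miss, frames [9, 5, 7]
9 -> hit
6 -> miss, evict 5, frames [9, 7, 6]
Hits: 2 of 6 references → 2/6 = 0.3333.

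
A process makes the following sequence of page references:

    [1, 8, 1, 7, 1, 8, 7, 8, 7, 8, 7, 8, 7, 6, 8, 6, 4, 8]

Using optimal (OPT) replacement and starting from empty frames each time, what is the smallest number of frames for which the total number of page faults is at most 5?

f=1: 18 faults
f=2: 6 faults
f=3: 5 faults
f=4: 5 faults
f=5: 5 faults
Smallest f with faults ≤ 5 is 3.

3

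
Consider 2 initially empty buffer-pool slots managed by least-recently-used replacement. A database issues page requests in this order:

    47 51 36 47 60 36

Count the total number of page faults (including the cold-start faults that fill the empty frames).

6

47: fault, frames [47]
51: fault, frames [47, 51]
36: fault, evict 47, frames [51, 36]
47: fault, evict 51, frames [36, 47]
60: fault, evict 36, frames [47, 60]
36: fault, evict 47, frames [60, 36]
Page faults: 6.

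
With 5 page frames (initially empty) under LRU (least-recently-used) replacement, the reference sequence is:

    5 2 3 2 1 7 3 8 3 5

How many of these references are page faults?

7

5: miss, frames [5]
2: miss, frames [5, 2]
3: miss, frames [5, 2, 3]
2: hit
1: miss, frames [5, 3, 2, 1]
7: miss, frames [5, 3, 2, 1, 7]
3: hit
8: miss, evict 5, frames [2, 1, 7, 3, 8]
3: hit
5: miss, evict 2, frames [1, 7, 8, 3, 5]
Page faults: 7.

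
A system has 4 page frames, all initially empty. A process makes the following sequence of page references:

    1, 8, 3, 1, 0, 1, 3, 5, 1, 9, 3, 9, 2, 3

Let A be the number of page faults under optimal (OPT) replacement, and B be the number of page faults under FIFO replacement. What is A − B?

-2

Under OPT: F F F . F . . F . F . . F . → 7 faults.
Under FIFO: F F F . F . . F F F F . F . → 9 faults.
A − B = 7 − 9 = -2.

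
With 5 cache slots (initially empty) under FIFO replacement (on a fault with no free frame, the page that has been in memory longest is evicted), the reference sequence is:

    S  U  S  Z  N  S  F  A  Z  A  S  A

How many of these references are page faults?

S → fault, frames [S]
U → fault, frames [S, U]
S → hit
Z → fault, frames [S, U, Z]
N → fault, frames [S, U, Z, N]
S → hit
F → fault, frames [S, U, Z, N, F]
A → fault, evict S, frames [U, Z, N, F, A]
Z → hit
A → hit
S → fault, evict U, frames [Z, N, F, A, S]
A → hit
Page faults: 7.

7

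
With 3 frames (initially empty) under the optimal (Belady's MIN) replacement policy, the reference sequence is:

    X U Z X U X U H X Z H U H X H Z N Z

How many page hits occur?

11

X → miss, frames [X]
U → miss, frames [X, U]
Z → miss, frames [X, U, Z]
X → hit
U → hit
X → hit
U → hit
H → miss, evict U, frames [X, Z, H]
X → hit
Z → hit
H → hit
U → miss, evict Z, frames [X, H, U]
H → hit
X → hit
H → hit
Z → miss, evict U, frames [X, H, Z]
N → miss, evict H, frames [X, Z, N]
Z → hit
Hits: 11.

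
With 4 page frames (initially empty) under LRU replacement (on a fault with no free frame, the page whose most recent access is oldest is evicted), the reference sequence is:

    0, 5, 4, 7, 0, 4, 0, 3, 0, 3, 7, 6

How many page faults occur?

6

0 -> fault, frames [0]
5 -> fault, frames [0, 5]
4 -> fault, frames [0, 5, 4]
7 -> fault, frames [0, 5, 4, 7]
0 -> hit
4 -> hit
0 -> hit
3 -> fault, evict 5, frames [7, 4, 0, 3]
0 -> hit
3 -> hit
7 -> hit
6 -> fault, evict 4, frames [0, 3, 7, 6]
Page faults: 6.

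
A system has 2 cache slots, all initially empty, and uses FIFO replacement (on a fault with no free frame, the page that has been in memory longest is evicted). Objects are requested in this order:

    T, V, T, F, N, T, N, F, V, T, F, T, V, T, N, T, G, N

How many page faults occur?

13

T -> fault, frames [T]
V -> fault, frames [T, V]
T -> hit
F -> fault, evict T, frames [V, F]
N -> fault, evict V, frames [F, N]
T -> fault, evict F, frames [N, T]
N -> hit
F -> fault, evict N, frames [T, F]
V -> fault, evict T, frames [F, V]
T -> fault, evict F, frames [V, T]
F -> fault, evict V, frames [T, F]
T -> hit
V -> fault, evict T, frames [F, V]
T -> fault, evict F, frames [V, T]
N -> fault, evict V, frames [T, N]
T -> hit
G -> fault, evict T, frames [N, G]
N -> hit
Page faults: 13.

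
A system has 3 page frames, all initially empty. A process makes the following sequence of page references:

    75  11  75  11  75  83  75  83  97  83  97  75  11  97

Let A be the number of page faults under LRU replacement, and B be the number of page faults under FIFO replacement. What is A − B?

Under LRU: F F . . . F . . F . . . F . → 5 faults.
Under FIFO: F F . . . F . . F . . F F . → 6 faults.
A − B = 5 − 6 = -1.

-1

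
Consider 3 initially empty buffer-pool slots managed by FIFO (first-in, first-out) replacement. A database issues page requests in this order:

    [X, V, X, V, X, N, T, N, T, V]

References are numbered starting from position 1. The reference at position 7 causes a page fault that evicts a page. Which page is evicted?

X

pos 1: X -> miss, frames [X]
pos 2: V -> miss, frames [X, V]
pos 3: X -> hit
pos 4: V -> hit
pos 5: X -> hit
pos 6: N -> miss, frames [X, V, N]
pos 7: T -> miss, evict X, frames [V, N, T]
At position 7, page X is evicted.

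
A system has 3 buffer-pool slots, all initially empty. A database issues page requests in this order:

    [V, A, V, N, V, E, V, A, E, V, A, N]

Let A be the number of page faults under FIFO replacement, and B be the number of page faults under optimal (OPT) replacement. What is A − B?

2

Under FIFO: F F . F . F F F . . . F → 7 faults.
Under OPT: F F . F . F . . . . . F → 5 faults.
A − B = 7 − 5 = 2.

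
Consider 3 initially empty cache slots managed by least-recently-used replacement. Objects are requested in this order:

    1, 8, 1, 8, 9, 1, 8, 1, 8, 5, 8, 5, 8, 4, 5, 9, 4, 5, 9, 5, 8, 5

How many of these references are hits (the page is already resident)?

1 → fault, frames {1}
8 → fault, frames {1,8}
1 → hit
8 → hit
9 → fault, frames {1,8,9}
1 → hit
8 → hit
1 → hit
8 → hit
5 → fault, evict 9, frames {1,8,5}
8 → hit
5 → hit
8 → hit
4 → fault, evict 1, frames {5,8,4}
5 → hit
9 → fault, evict 8, frames {4,5,9}
4 → hit
5 → hit
9 → hit
5 → hit
8 → fault, evict 4, frames {9,5,8}
5 → hit
Hits: 15.

15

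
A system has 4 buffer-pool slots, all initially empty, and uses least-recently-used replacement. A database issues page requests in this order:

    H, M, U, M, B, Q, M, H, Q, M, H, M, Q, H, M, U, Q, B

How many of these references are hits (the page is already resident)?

H → fault, frames (H)
M → fault, frames (H M)
U → fault, frames (H M U)
M → hit
B → fault, frames (H U M B)
Q → fault, evict H, frames (U M B Q)
M → hit
H → fault, evict U, frames (B Q M H)
Q → hit
M → hit
H → hit
M → hit
Q → hit
H → hit
M → hit
U → fault, evict B, frames (Q H M U)
Q → hit
B → fault, evict H, frames (M U Q B)
Hits: 10.

10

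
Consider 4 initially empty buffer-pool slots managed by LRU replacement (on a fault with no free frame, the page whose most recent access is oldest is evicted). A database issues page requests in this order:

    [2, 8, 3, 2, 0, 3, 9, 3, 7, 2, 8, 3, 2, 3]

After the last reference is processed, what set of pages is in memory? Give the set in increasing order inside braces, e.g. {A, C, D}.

{2, 3, 7, 8}

2: miss, frames (2)
8: miss, frames (2 8)
3: miss, frames (2 8 3)
2: hit
0: miss, frames (8 3 2 0)
3: hit
9: miss, evict 8, frames (2 0 3 9)
3: hit
7: miss, evict 2, frames (0 9 3 7)
2: miss, evict 0, frames (9 3 7 2)
8: miss, evict 9, frames (3 7 2 8)
3: hit
2: hit
3: hit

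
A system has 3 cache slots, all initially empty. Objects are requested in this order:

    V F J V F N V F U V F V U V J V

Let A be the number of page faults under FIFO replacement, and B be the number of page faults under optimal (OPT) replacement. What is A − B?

Under FIFO: F F F . . F F F F . . . . . F F → 9 faults.
Under OPT: F F F . . F . . F . . . . . F . → 6 faults.
A − B = 9 − 6 = 3.

3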